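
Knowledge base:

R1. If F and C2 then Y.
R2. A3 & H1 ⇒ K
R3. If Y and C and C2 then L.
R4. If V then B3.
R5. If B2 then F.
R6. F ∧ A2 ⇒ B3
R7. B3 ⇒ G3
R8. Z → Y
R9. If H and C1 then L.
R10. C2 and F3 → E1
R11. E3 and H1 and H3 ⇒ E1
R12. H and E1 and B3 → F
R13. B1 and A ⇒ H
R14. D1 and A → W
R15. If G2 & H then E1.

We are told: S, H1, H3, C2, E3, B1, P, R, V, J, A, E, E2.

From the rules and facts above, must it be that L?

No

Forward chaining from the given facts derives: B3, G3, E1, H, F, Y.
Rules concluding L: R3 needs C; R9 needs C1 — none of these are established.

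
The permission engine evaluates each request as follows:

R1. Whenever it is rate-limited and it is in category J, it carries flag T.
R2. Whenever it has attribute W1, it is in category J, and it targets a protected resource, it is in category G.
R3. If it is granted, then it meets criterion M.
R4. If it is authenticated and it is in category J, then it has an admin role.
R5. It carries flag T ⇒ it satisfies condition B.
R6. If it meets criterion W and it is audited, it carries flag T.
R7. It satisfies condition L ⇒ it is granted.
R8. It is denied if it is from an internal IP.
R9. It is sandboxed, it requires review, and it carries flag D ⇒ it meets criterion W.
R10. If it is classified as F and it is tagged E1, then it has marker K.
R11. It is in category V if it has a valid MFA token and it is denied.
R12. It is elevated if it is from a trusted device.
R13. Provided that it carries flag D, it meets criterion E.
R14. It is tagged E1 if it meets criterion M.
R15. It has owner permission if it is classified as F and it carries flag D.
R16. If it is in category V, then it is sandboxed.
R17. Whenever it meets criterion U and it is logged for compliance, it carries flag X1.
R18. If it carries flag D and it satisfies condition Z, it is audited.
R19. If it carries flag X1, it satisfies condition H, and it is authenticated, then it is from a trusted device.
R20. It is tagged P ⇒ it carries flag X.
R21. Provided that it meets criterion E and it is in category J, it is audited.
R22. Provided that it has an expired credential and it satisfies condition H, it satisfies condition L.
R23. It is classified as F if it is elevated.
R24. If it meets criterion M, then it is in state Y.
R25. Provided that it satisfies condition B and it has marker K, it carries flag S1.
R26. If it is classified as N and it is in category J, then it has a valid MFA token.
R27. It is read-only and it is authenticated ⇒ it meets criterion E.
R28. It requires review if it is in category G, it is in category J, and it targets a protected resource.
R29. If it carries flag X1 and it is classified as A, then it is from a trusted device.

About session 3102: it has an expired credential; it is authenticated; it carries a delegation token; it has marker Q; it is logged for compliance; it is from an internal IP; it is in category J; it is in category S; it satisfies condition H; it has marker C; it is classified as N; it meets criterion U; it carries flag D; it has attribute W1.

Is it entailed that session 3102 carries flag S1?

No

Forward chaining from the given facts derives: has an admin role, is denied, meets criterion E, carries flag X1, is from a trusted device, is audited, satisfies condition L, has a valid MFA token, is granted, is in category V, is elevated, is sandboxed, is classified as F, meets criterion M, is tagged E1, has owner permission, is in state Y, has marker K.
The only rule concluding "it carries flag S1" is R25, which needs "it satisfies condition B"; that is never established.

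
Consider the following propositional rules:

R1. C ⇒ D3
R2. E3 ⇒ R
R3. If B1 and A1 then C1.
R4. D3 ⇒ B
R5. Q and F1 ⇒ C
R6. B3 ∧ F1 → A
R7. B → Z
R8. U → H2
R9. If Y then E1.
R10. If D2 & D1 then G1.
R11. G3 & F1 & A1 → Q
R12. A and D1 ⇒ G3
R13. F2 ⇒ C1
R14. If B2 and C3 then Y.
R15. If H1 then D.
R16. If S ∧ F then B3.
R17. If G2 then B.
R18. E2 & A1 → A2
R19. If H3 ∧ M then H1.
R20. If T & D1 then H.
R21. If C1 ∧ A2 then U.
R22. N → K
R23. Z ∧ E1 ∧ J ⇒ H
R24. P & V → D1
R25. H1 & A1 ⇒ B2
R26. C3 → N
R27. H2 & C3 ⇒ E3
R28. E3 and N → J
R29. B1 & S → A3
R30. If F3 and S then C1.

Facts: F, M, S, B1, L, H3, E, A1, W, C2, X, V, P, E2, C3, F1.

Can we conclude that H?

C1  (by R3: B1, A1)
B3  (by R16: S, F)
A2  (by R18: E2, A1)
H1  (by R19: H3, M)
U  (by R21: C1, A2)
D1  (by R24: P, V)
B2  (by R25: H1, A1)
N  (by R26: C3)
A  (by R6: B3, F1)
H2  (by R8: U)
G3  (by R12: A, D1)
Y  (by R14: B2, C3)
E3  (by R27: H2, C3)
J  (by R28: E3, N)
E1  (by R9: Y)
Q  (by R11: G3, F1, A1)
C  (by R5: Q, F1)
D3  (by R1: C)
B  (by R4: D3)
Z  (by R7: B)
H  (by R23: Z, E1, J)

Yes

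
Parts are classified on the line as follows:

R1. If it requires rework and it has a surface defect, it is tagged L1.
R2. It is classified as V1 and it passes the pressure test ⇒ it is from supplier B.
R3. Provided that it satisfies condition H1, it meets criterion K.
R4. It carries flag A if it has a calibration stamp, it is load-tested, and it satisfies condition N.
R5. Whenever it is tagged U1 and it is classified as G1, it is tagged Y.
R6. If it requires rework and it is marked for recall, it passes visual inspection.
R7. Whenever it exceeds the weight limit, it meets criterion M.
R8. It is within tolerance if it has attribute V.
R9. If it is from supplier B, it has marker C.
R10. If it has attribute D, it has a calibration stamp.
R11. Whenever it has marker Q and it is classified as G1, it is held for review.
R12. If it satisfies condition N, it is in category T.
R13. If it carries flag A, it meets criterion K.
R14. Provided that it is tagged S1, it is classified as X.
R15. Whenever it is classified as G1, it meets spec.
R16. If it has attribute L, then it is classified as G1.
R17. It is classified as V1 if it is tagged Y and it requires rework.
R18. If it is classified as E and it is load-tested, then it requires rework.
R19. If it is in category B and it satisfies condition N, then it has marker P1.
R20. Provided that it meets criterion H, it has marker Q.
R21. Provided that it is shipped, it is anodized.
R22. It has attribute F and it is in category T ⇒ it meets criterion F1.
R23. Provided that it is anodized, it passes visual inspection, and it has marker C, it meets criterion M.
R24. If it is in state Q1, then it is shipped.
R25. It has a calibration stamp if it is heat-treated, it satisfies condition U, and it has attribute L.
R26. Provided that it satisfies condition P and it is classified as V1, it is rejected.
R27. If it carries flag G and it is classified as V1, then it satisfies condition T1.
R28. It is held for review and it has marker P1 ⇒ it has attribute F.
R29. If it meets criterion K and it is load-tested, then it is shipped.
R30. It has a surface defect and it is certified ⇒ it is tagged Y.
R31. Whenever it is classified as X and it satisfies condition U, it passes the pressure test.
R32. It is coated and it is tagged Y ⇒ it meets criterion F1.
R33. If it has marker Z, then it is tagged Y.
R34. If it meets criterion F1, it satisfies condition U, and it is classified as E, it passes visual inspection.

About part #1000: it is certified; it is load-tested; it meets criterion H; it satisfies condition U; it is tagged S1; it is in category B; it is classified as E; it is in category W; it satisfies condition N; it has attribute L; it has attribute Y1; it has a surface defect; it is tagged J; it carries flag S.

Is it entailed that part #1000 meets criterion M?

No

Forward chaining from the given facts derives: is in category T, is classified as X, is classified as G1, requires rework, has marker P1, has marker Q, is tagged Y, passes the pressure test, is tagged L1, is held for review, meets spec, is classified as V1, has attribute F, is from supplier B, has marker C, meets criterion F1, passes visual inspection.
Rules concluding "it meets criterion M": R7 needs "it exceeds the weight limit"; R23 needs "it is anodized" — none of these are established.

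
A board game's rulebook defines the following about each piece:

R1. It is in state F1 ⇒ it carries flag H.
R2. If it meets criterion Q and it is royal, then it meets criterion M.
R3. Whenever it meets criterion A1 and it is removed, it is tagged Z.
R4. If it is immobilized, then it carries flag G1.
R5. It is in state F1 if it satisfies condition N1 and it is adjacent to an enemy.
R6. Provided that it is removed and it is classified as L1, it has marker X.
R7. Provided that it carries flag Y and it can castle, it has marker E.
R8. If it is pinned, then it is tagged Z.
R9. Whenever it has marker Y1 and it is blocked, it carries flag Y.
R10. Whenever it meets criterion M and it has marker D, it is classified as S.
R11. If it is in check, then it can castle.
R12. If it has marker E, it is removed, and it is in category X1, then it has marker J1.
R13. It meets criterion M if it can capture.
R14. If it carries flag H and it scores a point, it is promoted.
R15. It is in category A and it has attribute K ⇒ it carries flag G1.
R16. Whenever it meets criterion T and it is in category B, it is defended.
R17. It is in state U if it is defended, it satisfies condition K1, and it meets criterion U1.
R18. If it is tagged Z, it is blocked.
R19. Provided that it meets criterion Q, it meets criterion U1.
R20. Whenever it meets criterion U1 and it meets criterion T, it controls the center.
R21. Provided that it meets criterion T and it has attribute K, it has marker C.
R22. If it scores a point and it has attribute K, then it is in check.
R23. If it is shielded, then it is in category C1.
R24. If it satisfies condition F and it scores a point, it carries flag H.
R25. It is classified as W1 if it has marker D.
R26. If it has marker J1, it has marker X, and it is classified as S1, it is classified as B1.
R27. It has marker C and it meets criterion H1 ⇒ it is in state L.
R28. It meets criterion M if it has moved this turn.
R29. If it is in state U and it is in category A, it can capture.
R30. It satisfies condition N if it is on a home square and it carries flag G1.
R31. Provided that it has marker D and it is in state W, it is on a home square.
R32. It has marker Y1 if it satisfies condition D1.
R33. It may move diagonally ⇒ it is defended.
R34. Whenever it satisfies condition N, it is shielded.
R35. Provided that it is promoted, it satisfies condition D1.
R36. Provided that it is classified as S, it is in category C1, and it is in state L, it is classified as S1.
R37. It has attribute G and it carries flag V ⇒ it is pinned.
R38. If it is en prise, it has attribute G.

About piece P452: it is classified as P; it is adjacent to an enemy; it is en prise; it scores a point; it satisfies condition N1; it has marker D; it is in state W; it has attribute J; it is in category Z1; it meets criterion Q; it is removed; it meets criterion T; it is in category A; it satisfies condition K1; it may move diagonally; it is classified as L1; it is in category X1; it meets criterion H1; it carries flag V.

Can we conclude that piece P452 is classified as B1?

Forward chaining from the given facts derives: is in state F1, has marker X, meets criterion U1, controls the center, is classified as W1, is on a home square, is defended, has attribute G, carries flag H, is promoted, is in state U, can capture, satisfies condition D1, is pinned, is tagged Z, meets criterion M, is blocked, has marker Y1, carries flag Y, is classified as S.
The only rule concluding "it is classified as B1" is R26, which needs "it has marker J1"; that is never established.

No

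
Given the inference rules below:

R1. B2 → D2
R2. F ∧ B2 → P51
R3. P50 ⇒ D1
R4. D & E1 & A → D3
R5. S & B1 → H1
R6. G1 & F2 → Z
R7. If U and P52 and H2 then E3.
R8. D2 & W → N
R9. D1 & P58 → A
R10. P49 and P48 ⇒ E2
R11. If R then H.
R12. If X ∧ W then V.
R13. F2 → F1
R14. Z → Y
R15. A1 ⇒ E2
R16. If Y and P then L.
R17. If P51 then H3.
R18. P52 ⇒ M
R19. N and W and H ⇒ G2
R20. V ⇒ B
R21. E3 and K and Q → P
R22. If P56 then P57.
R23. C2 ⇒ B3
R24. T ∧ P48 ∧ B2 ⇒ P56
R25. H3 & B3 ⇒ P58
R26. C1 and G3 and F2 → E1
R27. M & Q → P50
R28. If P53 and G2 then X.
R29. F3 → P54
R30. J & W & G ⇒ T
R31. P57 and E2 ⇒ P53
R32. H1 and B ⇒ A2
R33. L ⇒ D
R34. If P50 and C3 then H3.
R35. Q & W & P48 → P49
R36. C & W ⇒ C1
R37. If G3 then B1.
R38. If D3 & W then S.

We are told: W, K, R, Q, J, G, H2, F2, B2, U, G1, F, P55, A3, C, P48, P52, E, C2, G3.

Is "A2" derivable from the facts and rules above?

D2  (by R1: B2)
P51  (by R2: F, B2)
Z  (by R6: G1, F2)
E3  (by R7: U, P52, H2)
N  (by R8: D2, W)
H  (by R11: R)
Y  (by R14: Z)
H3  (by R17: P51)
M  (by R18: P52)
G2  (by R19: N, W, H)
P  (by R21: E3, K, Q)
B3  (by R23: C2)
P58  (by R25: H3, B3)
P50  (by R27: M, Q)
T  (by R30: J, W, G)
P49  (by R35: Q, W, P48)
C1  (by R36: C, W)
B1  (by R37: G3)
D1  (by R3: P50)
A  (by R9: D1, P58)
E2  (by R10: P49, P48)
L  (by R16: Y, P)
P56  (by R24: T, P48, B2)
E1  (by R26: C1, G3, F2)
D  (by R33: L)
D3  (by R4: D, E1, A)
P57  (by R22: P56)
P53  (by R31: P57, E2)
S  (by R38: D3, W)
H1  (by R5: S, B1)
X  (by R28: P53, G2)
V  (by R12: X, W)
B  (by R20: V)
A2  (by R32: H1, B)

Yes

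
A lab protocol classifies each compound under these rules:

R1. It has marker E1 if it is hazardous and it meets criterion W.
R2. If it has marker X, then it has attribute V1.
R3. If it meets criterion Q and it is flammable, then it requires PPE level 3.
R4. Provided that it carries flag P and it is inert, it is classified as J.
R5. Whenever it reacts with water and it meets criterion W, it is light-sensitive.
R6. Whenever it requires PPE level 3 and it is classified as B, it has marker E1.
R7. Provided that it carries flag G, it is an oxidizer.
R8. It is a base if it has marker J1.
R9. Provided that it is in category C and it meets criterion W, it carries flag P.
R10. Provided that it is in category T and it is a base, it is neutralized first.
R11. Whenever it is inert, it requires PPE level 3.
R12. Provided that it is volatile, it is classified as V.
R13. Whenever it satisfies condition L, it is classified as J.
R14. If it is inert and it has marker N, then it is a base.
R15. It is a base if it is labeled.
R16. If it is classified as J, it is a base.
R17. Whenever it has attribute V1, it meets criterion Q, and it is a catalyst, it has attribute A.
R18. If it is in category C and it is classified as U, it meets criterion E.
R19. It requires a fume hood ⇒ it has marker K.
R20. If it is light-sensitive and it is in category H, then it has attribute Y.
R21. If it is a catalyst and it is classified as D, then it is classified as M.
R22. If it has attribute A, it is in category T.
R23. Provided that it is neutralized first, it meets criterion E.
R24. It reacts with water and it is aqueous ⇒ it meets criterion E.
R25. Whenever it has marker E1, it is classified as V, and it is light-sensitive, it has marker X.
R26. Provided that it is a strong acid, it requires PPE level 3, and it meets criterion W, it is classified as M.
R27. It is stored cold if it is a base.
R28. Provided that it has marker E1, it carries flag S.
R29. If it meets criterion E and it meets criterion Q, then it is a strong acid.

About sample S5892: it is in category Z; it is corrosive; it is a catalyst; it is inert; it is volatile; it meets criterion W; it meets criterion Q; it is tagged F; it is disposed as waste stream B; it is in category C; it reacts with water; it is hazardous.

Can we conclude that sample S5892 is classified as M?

Yes

By R1 (it is hazardous, it meets criterion W): it has marker E1.
By R5 (it reacts with water, it meets criterion W): it is light-sensitive.
By R9 (it is in category C, it meets criterion W): it carries flag P.
By R11 (it is inert): it requires PPE level 3.
By R12 (it is volatile): it is classified as V.
By R25 (it has marker E1, it is classified as V, it is light-sensitive): it has marker X.
By R2 (it has marker X): it has attribute V1.
By R4 (it carries flag P, it is inert): it is classified as J.
By R16 (it is classified as J): it is a base.
By R17 (it has attribute V1, it meets criterion Q, it is a catalyst): it has attribute A.
By R22 (it has attribute A): it is in category T.
By R10 (it is in category T, it is a base): it is neutralized first.
By R23 (it is neutralized first): it meets criterion E.
By R29 (it meets criterion E, it meets criterion Q): it is a strong acid.
By R26 (it is a strong acid, it requires PPE level 3, it meets criterion W): it is classified as M.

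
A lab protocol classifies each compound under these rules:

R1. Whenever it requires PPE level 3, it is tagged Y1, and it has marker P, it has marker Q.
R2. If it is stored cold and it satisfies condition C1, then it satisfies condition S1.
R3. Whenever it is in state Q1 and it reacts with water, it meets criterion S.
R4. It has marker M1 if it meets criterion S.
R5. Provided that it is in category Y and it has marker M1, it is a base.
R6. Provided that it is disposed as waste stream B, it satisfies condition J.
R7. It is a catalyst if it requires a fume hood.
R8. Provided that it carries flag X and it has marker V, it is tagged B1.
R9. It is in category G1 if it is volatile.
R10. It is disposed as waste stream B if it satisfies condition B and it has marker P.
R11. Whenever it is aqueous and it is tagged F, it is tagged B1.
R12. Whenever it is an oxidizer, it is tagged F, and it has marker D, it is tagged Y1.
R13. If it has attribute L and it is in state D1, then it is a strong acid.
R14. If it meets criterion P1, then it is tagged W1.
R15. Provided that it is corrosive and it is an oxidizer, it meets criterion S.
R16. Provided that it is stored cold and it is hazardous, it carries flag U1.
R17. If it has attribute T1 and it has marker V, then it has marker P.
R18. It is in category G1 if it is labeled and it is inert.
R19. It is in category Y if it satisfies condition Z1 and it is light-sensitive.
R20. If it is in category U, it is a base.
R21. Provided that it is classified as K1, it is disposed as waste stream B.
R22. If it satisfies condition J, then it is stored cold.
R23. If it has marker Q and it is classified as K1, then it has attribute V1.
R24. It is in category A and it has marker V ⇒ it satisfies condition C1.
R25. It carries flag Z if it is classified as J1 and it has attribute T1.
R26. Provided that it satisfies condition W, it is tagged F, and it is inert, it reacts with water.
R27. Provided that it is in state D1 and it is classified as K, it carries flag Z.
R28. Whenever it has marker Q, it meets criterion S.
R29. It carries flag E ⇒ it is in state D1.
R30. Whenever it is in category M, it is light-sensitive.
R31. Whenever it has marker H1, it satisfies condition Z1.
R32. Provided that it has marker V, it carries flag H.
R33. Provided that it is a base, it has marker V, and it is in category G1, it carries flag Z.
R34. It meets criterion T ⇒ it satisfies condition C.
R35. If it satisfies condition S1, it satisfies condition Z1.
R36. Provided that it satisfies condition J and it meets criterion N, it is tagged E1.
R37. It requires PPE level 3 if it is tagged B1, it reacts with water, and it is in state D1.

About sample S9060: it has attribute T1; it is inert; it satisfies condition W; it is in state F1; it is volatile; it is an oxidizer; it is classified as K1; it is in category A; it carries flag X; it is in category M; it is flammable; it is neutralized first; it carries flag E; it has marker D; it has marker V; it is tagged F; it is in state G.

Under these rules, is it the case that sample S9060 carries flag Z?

By R8 (it carries flag X, it has marker V): it is tagged B1.
By R9 (it is volatile): it is in category G1.
By R12 (it is an oxidizer, it is tagged F, it has marker D): it is tagged Y1.
By R17 (it has attribute T1, it has marker V): it has marker P.
By R21 (it is classified as K1): it is disposed as waste stream B.
By R24 (it is in category A, it has marker V): it satisfies condition C1.
By R26 (it satisfies condition W, it is tagged F, it is inert): it reacts with water.
By R29 (it carries flag E): it is in state D1.
By R30 (it is in category M): it is light-sensitive.
By R37 (it is tagged B1, it reacts with water, it is in state D1): it requires PPE level 3.
By R1 (it requires PPE level 3, it is tagged Y1, it has marker P): it has marker Q.
By R6 (it is disposed as waste stream B): it satisfies condition J.
By R22 (it satisfies condition J): it is stored cold.
By R28 (it has marker Q): it meets criterion S.
By R2 (it is stored cold, it satisfies condition C1): it satisfies condition S1.
By R4 (it meets criterion S): it has marker M1.
By R35 (it satisfies condition S1): it satisfies condition Z1.
By R19 (it satisfies condition Z1, it is light-sensitive): it is in category Y.
By R5 (it is in category Y, it has marker M1): it is a base.
By R33 (it is a base, it has marker V, it is in category G1): it carries flag Z.

Yes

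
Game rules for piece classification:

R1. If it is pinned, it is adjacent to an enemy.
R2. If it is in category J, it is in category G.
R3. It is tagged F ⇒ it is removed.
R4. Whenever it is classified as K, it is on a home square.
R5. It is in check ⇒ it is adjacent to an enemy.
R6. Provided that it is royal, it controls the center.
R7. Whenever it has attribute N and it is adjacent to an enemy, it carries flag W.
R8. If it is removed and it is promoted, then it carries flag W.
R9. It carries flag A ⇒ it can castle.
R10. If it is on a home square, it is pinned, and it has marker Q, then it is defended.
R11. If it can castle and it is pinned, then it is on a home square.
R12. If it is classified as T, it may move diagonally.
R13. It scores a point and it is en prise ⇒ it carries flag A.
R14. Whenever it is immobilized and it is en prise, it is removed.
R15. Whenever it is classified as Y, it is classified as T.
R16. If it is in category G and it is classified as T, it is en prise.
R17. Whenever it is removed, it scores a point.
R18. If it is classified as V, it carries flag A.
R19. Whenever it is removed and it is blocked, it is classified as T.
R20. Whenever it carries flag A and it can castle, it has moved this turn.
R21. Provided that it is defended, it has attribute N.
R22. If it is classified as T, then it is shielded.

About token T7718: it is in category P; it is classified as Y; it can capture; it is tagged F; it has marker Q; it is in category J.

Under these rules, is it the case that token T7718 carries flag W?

Forward chaining from the given facts derives: is in category G, is removed, is classified as T, is en prise, scores a point, is shielded, may move diagonally, carries flag A, can castle, has moved this turn.
Rules concluding "it carries flag W": R7 needs "it has attribute N"; R8 needs "it is promoted" — none of these are established.

No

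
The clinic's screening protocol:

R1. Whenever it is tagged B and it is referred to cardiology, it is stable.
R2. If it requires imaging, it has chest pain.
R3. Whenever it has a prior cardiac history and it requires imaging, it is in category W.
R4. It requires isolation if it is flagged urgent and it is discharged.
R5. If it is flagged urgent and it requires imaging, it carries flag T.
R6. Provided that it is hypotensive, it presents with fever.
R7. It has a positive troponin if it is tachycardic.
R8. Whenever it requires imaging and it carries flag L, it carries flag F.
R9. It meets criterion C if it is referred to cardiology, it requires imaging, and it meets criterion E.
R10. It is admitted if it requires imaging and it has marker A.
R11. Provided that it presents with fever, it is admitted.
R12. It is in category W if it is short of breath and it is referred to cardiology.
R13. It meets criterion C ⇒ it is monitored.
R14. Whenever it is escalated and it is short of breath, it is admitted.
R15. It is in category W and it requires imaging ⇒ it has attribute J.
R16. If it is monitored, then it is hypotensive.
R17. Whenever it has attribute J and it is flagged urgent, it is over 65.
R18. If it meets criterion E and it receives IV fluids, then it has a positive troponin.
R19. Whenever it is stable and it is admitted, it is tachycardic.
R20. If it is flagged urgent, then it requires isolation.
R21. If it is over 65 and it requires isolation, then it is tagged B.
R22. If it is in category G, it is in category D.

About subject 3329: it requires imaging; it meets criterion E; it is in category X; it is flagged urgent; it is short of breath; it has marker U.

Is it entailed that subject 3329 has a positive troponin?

No

Forward chaining from the given facts derives: has chest pain, carries flag T, requires isolation.
Rules concluding "it has a positive troponin": R7 needs "it is tachycardic"; R18 needs "it receives IV fluids" — none of these are established.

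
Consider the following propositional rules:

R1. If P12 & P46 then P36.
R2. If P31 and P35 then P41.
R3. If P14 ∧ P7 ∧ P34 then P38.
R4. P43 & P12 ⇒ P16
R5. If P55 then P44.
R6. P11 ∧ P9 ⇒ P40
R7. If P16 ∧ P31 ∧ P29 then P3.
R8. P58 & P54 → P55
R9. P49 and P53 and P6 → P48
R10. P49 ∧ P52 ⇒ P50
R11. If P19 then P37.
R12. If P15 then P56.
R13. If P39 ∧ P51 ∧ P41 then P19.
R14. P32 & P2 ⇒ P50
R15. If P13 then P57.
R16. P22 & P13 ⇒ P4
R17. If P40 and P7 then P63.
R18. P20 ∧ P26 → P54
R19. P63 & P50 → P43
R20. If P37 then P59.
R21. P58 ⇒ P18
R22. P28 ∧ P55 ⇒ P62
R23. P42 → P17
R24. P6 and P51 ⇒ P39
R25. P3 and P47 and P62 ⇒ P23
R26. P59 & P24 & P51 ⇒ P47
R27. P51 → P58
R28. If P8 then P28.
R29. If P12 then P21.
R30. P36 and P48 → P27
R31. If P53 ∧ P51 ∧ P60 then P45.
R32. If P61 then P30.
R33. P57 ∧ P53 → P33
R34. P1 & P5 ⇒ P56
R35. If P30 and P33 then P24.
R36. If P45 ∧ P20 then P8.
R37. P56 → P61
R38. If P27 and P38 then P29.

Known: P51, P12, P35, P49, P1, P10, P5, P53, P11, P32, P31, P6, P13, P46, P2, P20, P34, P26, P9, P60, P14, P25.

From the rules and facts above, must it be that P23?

Forward chaining from the given facts derives: P36, P41, P40, P48, P50, P57, P54, P39, P58, P21, P27, P45, P33, P56, P8, P61, P55, P19, P18, P28, P30, P24, P44, P37, P59, P62, P47.
The only rule concluding P23 is R25, which needs P3; that is never established.

No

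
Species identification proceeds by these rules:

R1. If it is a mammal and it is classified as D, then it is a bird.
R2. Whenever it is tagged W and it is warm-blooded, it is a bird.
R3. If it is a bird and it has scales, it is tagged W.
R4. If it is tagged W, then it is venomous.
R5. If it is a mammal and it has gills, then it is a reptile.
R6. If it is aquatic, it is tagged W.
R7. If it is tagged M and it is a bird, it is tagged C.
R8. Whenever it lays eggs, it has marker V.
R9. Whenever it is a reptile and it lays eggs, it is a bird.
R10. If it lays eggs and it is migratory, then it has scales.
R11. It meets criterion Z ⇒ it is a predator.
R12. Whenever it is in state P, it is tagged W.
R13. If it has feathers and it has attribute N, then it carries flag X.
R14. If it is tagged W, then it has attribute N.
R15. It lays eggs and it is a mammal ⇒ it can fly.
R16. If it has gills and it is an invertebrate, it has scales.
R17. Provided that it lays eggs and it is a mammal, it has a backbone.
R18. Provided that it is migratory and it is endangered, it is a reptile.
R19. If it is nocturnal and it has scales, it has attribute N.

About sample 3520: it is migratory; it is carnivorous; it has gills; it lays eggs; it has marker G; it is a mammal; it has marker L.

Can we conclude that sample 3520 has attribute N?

Yes

By R5 (it is a mammal, it has gills): it is a reptile.
By R9 (it is a reptile, it lays eggs): it is a bird.
By R10 (it lays eggs, it is migratory): it has scales.
By R3 (it is a bird, it has scales): it is tagged W.
By R14 (it is tagged W): it has attribute N.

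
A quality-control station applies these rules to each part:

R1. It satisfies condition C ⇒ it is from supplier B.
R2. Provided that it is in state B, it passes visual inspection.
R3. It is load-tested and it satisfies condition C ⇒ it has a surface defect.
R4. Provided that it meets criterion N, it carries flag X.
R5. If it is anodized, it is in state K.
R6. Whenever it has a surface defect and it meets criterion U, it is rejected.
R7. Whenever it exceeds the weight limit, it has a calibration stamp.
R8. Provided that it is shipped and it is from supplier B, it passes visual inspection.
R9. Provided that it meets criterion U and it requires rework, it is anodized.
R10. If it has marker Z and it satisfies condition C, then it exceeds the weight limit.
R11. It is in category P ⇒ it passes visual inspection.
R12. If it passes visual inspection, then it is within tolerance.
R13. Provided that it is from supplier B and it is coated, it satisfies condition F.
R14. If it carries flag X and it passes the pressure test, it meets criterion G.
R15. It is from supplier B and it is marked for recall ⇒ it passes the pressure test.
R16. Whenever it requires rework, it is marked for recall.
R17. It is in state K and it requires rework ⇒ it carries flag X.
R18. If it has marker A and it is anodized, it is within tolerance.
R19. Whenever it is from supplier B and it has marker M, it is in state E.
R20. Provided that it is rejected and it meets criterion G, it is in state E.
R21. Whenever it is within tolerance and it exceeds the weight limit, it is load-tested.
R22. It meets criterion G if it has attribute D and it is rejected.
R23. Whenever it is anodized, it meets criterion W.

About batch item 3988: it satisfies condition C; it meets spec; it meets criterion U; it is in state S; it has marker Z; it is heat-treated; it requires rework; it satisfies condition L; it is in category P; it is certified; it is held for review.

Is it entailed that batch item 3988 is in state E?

Yes

By R1 (it satisfies condition C): it is from supplier B.
By R9 (it meets criterion U, it requires rework): it is anodized.
By R10 (it has marker Z, it satisfies condition C): it exceeds the weight limit.
By R11 (it is in category P): it passes visual inspection.
By R12 (it passes visual inspection): it is within tolerance.
By R16 (it requires rework): it is marked for recall.
By R21 (it is within tolerance, it exceeds the weight limit): it is load-tested.
By R3 (it is load-tested, it satisfies condition C): it has a surface defect.
By R5 (it is anodized): it is in state K.
By R6 (it has a surface defect, it meets criterion U): it is rejected.
By R15 (it is from supplier B, it is marked for recall): it passes the pressure test.
By R17 (it is in state K, it requires rework): it carries flag X.
By R14 (it carries flag X, it passes the pressure test): it meets criterion G.
By R20 (it is rejected, it meets criterion G): it is in state E.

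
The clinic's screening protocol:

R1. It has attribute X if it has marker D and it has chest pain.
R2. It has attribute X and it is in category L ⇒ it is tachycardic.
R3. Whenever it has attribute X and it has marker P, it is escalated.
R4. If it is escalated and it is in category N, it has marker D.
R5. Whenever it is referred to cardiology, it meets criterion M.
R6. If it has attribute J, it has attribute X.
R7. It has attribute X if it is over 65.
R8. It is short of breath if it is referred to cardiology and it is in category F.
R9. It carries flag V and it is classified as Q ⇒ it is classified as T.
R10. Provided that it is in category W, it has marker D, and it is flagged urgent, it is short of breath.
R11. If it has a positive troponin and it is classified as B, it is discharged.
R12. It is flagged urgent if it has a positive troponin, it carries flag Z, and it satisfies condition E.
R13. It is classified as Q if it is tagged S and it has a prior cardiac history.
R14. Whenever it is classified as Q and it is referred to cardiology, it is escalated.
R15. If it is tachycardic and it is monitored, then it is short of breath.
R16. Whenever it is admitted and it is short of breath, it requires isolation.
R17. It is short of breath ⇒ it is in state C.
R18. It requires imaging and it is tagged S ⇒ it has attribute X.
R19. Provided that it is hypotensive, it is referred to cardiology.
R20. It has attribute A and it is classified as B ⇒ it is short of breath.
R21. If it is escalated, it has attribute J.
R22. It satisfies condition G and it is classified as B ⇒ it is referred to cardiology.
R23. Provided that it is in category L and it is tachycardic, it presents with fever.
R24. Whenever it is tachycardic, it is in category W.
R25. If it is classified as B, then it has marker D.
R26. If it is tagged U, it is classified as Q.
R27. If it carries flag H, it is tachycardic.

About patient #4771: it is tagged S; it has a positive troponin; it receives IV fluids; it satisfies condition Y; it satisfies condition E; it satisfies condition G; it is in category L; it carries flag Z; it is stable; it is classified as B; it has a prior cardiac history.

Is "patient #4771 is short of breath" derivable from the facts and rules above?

By R12 (it has a positive troponin, it carries flag Z, it satisfies condition E): it is flagged urgent.
By R13 (it is tagged S, it has a prior cardiac history): it is classified as Q.
By R22 (it satisfies condition G, it is classified as B): it is referred to cardiology.
By R25 (it is classified as B): it has marker D.
By R14 (it is classified as Q, it is referred to cardiology): it is escalated.
By R21 (it is escalated): it has attribute J.
By R6 (it has attribute J): it has attribute X.
By R2 (it has attribute X, it is in category L): it is tachycardic.
By R24 (it is tachycardic): it is in category W.
By R10 (it is in category W, it has marker D, it is flagged urgent): it is short of breath.

Yes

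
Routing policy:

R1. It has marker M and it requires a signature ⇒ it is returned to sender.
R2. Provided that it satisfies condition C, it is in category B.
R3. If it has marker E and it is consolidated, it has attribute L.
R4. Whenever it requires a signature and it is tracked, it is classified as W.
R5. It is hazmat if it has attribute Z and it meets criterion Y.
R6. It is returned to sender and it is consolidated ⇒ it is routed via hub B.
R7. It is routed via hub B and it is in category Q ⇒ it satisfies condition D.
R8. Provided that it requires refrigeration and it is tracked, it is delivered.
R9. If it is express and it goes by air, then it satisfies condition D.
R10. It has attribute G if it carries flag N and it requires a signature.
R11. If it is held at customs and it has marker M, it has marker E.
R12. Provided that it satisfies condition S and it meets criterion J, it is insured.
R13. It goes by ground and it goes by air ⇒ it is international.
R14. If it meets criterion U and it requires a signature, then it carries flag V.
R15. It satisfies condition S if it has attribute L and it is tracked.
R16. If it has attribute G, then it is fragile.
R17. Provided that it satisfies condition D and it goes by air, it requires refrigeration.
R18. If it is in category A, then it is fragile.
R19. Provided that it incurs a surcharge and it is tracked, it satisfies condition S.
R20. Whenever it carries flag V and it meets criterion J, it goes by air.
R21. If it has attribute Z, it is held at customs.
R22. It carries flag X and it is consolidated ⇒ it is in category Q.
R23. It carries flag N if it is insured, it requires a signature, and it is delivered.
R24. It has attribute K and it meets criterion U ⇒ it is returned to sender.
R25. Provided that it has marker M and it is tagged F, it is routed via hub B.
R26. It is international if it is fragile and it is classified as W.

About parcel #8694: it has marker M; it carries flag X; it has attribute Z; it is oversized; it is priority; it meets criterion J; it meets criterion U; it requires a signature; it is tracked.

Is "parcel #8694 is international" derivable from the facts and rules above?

No

Forward chaining from the given facts derives: is returned to sender, is classified as W, carries flag V, goes by air, is held at customs, has marker E.
Rules concluding "it is international": R13 needs "it goes by ground"; R26 needs "it is fragile" — none of these are established.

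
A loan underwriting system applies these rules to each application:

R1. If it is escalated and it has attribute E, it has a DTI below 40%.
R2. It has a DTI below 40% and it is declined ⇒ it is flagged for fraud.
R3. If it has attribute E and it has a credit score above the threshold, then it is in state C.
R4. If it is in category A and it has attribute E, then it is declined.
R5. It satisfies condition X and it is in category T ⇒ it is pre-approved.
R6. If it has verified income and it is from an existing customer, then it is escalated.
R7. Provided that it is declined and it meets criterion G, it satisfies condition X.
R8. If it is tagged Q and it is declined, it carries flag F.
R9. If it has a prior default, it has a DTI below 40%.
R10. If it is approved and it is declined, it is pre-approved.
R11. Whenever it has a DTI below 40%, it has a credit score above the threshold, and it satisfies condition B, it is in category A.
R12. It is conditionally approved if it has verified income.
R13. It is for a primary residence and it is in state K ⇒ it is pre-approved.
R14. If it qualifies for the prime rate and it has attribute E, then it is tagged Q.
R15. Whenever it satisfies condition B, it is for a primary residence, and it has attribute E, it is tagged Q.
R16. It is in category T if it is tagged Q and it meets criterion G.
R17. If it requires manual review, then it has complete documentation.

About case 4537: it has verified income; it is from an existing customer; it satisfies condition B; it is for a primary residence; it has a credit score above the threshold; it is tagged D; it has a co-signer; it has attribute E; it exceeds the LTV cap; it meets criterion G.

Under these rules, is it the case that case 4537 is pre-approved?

Yes

By R6 (it has verified income, it is from an existing customer): it is escalated.
By R15 (it satisfies condition B, it is for a primary residence, it has attribute E): it is tagged Q.
By R16 (it is tagged Q, it meets criterion G): it is in category T.
By R1 (it is escalated, it has attribute E): it has a DTI below 40%.
By R11 (it has a DTI below 40%, it has a credit score above the threshold, it satisfies condition B): it is in category A.
By R4 (it is in category A, it has attribute E): it is declined.
By R7 (it is declined, it meets criterion G): it satisfies condition X.
By R5 (it satisfies condition X, it is in category T): it is pre-approved.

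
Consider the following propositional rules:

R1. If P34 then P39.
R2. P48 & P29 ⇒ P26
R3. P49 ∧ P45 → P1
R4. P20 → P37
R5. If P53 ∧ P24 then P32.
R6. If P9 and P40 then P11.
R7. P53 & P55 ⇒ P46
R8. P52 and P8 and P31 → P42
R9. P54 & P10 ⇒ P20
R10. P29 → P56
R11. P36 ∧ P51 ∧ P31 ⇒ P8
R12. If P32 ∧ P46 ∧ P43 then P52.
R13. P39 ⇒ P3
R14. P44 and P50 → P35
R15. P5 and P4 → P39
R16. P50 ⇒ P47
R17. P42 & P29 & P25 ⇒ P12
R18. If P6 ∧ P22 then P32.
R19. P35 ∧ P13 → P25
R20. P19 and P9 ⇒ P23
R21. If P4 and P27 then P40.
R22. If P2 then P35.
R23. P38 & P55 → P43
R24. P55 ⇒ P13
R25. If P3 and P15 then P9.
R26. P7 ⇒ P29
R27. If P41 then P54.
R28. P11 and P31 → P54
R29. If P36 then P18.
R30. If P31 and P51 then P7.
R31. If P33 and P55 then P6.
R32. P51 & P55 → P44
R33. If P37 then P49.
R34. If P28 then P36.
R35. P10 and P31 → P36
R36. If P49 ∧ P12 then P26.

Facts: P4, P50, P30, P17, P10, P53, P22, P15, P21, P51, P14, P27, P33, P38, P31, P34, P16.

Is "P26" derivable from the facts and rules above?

No

Forward chaining from the given facts derives: P39, P3, P47, P40, P9, P7, P36, P11, P8, P29, P54, P18, P20, P56, P37, P49.
Rules concluding P26: R2 needs P48; R36 needs P12 — none of these are established.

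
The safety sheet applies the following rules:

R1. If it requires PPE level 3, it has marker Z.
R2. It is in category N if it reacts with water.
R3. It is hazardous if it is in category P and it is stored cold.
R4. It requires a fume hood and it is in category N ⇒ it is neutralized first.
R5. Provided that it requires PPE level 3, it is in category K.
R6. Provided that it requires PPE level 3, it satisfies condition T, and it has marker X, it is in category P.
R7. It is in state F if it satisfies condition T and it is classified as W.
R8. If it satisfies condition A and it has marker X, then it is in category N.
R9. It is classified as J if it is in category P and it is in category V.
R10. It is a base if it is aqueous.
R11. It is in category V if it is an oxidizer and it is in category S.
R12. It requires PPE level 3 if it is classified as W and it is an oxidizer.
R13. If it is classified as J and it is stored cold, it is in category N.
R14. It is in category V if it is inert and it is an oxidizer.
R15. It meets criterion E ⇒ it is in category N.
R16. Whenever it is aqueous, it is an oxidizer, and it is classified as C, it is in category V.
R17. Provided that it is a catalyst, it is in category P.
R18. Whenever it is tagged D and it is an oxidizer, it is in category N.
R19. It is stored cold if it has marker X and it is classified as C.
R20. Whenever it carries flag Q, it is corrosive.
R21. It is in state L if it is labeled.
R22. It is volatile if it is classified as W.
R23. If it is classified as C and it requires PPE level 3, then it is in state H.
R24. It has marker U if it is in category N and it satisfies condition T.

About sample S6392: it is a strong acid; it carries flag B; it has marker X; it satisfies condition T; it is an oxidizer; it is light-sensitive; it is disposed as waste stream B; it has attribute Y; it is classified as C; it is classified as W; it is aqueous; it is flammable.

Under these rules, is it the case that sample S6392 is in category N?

Yes

By R12 (it is classified as W, it is an oxidizer): it requires PPE level 3.
By R16 (it is aqueous, it is an oxidizer, it is classified as C): it is in category V.
By R19 (it has marker X, it is classified as C): it is stored cold.
By R6 (it requires PPE level 3, it satisfies condition T, it has marker X): it is in category P.
By R9 (it is in category P, it is in category V): it is classified as J.
By R13 (it is classified as J, it is stored cold): it is in category N.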